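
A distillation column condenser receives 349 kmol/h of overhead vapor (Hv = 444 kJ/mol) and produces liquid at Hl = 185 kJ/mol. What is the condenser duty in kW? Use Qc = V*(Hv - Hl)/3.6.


Qc = 349 * (444 - 185) / 3.6 = 349 * 259 / 3.6 = 25110

25110 kW


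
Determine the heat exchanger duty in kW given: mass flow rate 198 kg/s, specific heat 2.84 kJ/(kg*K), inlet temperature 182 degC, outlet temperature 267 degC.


Q = m_dot * cp * delta_T
delta_T = 267 - 182 = 85 K
Q = 198 * 2.84 * 85
= 562.32 * 85
= 47797.2 kW

47797.2 kW


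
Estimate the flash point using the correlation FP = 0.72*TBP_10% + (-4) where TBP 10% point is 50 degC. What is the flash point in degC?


FP = 0.72 * 50 + (-4) = 32

32 degC


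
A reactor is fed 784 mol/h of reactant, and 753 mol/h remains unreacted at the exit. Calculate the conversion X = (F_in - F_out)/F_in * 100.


X = (F_in - F_out) / F_in * 100
Moles reacted = 784 - 753 = 31
X = 31 / 784 * 100
= 0.03954 * 100
= 3.954 %

3.954 %


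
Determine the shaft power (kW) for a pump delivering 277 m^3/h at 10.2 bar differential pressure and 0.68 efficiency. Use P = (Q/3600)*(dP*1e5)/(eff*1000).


Q = 277 / 3600 = 0.0769444 m^3/s
P = 0.0769444 * (10.2 * 1e5) / 0.68 / 1000 = 115.4

115.4 kW


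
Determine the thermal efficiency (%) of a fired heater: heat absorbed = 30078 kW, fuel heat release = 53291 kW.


Furnace efficiency = Q_absorbed / Q_fuel * 100
= 30078 / 53291 * 100 = 56.44

56.44 %


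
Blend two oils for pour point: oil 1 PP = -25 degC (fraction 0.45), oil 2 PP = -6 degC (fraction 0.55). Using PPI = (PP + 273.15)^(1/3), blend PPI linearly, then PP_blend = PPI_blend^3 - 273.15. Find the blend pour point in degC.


PPI_1 = (-25 + 273.15)^(1/3) = 6.284028
PPI_2 = (-6 + 273.15)^(1/3) = 6.440482
PPI_blend = 0.45 * 6.284028 + 0.55 * 6.440482 = 6.370078
PP_blend = 6.370078^3 - 273.15 = 258.4843 - 273.15 = -14.67

-14.67 degC


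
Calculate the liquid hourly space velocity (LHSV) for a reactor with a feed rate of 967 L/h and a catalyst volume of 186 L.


LHSV = volumetric feed rate / catalyst volume
= 967 L/h / 186 L
= 5.199 h^-1

5.199 h^-1


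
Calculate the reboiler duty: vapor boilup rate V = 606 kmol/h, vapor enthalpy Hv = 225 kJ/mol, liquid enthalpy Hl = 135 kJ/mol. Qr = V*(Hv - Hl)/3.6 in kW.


Qr = 606 * (225 - 135) / 3.6 = 606 * 90 / 3.6 = 15150

15150 kW


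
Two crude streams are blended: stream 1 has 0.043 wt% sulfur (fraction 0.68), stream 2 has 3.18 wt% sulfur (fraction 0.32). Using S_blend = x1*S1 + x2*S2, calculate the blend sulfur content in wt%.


Linear sulfur blending: S_blend = x1*S1 + x2*S2
Contribution 1: 0.68 * 0.043 = 0.02924 wt%
Contribution 2: 0.32 * 3.18 = 1.0176 wt%
S_blend = 0.02924 + 1.0176 = 1.04684

1.04684 wt%


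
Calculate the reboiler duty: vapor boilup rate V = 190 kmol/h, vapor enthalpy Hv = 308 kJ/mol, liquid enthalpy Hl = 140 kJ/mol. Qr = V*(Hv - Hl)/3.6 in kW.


Qr = 190 * (308 - 140) / 3.6 = 190 * 168 / 3.6 = 8867

8867 kW


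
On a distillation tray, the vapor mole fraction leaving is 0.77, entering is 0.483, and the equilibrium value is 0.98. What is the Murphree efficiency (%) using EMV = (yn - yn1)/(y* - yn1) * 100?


Murphree vapor efficiency: EMV = (y_n - y_(n-1)) / (y*_n - y_(n-1)) * 100
EMV = (0.77 - 0.483) / (0.98 - 0.483) * 100 = 0.287 / 0.497 * 100 = 57.75

57.75 %


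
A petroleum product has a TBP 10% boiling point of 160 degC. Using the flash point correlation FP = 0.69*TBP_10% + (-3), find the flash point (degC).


FP = 0.69 * 160 + (-3) = 107.4

107.4 degC


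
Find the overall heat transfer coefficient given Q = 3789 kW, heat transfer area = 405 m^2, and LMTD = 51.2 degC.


From Q = U*A*LMTD, U = Q / (A * LMTD)
U = 3789 / (405 * 51.2) = 3789 / 20736 = 0.1827

0.1827 kW/(m^2*K)


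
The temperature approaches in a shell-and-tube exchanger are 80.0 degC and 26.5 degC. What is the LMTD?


LMTD = (dT1 - dT2) / ln(dT1/dT2)
= (80.0 - 26.5) / ln(80.0 / 26.5) = 53.5 / 1.10488 = 48.42

48.42 degC


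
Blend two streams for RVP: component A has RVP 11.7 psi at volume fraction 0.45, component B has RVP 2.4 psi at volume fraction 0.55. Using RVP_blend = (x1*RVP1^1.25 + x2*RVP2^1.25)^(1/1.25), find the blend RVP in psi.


Chevron index: RVP_blend = (sum xi*RVPi^1.25)^(1/1.25)
RVP^1.25 terms: 0.45 * 11.7^1.25 + 0.55 * 2.4^1.25 = 11.3804
RVP_blend = 11.3804^(1/1.25) = 6.997

6.997 psi


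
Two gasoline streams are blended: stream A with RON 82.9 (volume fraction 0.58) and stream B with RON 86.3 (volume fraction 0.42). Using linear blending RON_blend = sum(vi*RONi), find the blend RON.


Linear blending: RON_blend = sum(vi * RONi)
Contribution 1: 0.58 * 82.9 = 48.082
Contribution 2: 0.42 * 86.3 = 36.246
RON_blend = 48.082 + 36.246 = 84.328

84.328


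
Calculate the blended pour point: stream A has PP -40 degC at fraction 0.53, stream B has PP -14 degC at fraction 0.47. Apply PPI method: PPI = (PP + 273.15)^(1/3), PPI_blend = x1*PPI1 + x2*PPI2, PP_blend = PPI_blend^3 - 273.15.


PPI_1 = (-40 + 273.15)^(1/3) = 6.15477
PPI_2 = (-14 + 273.15)^(1/3) = 6.375541
PPI_blend = 0.53 * 6.15477 + 0.47 * 6.375541 = 6.258532
PP_blend = 6.258532^3 - 273.15 = 245.1418 - 273.15 = -28.01

-28.01 degC


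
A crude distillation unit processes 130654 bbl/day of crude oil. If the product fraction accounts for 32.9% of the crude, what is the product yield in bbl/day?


Crude throughput = 130654 bbl/day
Fraction yield = 32.9%
yield = throughput * fraction / 100
yield = 130654 * 32.9 / 100 = 42985.166

42985.166 bbl/day


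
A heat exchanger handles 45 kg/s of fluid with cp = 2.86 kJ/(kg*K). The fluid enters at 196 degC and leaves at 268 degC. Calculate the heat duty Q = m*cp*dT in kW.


Q = m_dot * cp * delta_T
delta_T = 268 - 196 = 72 K
Q = 45 * 2.86 * 72
= 128.7 * 72
= 9266.4 kW

9266.4 kW


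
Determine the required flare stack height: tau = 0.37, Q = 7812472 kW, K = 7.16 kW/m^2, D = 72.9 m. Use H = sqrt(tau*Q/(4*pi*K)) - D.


tau*Q/(4*pi*K) = 0.37 * 7812472 / (4 * pi * 7.16) = 32126.8
sqrt(32126.8) = 179.24
H = 179.24 - 72.9 = 106.3

106.3 m


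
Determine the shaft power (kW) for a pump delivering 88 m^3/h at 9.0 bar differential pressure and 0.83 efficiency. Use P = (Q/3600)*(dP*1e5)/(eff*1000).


Q = 88 / 3600 = 0.0244444 m^3/s
P = 0.0244444 * (9.0 * 1e5) / 0.83 / 1000 = 26.51

26.51 kW


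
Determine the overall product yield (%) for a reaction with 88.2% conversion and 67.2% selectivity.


Overall yield = conversion (%) * selectivity (%) / 100
Conversion = 88.2%, Selectivity = 67.2%
Y = 88.2 * 67.2 / 100
= 59.2704 %

59.2704 %


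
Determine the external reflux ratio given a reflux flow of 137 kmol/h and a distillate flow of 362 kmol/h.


Reflux ratio definition: R = L / D (liquid returned / distillate withdrawn)
L = 137 kmol/h, D = 362 kmol/h
R = 137 / 362 = 0.3785

0.3785


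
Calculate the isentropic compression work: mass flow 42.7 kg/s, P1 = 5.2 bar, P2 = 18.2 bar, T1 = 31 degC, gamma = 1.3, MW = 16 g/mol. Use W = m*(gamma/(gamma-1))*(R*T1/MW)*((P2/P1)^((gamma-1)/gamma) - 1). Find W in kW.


Isentropic work: W = m*(gamma/(gamma-1))*(R*T1/MW)*((P2/P1)^((gamma-1)/gamma) - 1)
T1 = 31 + 273.15 = 304.15 K
Pressure ratio = 18.2 / 5.2 = 3.5
Exponent = (1.3 - 1)/1.3 = 0.230769
(P2/P1)^exp - 1 = 3.5^0.230769 - 1 = 0.335224
W = 42.7 * 1.3 / 0.3 * 8.314 * 304.15 / 16 * 0.335224 = 9803

9803 kW


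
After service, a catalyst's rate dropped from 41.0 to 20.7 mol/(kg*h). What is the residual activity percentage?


Activity (%) = (rate_used / rate_fresh) * 100
rate_used = 20.7, rate_fresh = 41.0
= (20.7 / 41.0) * 100
= 0.5049 * 100 = 50.49

50.49 %


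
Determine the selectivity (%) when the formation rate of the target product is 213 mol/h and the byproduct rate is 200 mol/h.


Selectivity = desired / (desired + undesired) * 100
Total products = 213 + 200 = 413 mol/h
S = 213 / 413 * 100
= 0.5157 * 100
= 51.57 %

51.57 %


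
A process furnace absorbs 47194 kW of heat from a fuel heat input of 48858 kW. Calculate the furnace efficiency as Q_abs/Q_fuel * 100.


Furnace efficiency = Q_absorbed / Q_fuel * 100
= 47194 / 48858 * 100 = 96.59

96.59 %


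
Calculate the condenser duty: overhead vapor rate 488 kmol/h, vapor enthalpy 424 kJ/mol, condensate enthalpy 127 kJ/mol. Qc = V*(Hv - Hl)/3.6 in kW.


Qc = 488 * (424 - 127) / 3.6 = 488 * 297 / 3.6 = 40260

40260 kW


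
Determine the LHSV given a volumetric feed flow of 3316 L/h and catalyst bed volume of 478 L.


LHSV = volumetric feed rate / catalyst volume
= 3316 L/h / 478 L
= 6.937 h^-1

6.937 h^-1


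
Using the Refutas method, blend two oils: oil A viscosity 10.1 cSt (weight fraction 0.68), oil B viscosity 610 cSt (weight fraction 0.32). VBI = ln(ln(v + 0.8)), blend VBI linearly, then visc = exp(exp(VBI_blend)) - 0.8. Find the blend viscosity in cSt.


Refutas method: VBN_i = 14.534*ln(ln(visc_i + 0.8)) + 10.975, blended linearly by mass fraction; since VBN is linear in VBI_i = ln(ln(visc_i + 0.8)) and the fractions sum to 1, blend VBI directly: visc = exp(exp(VBI_blend)) - 0.8
VBI_1 = ln(ln(10.1 + 0.8)) = 0.870776
VBI_2 = ln(ln(610 + 0.8)) = 1.8586
VBI_blend = 0.68 * 0.870776 + 0.32 * 1.8586 = 1.18688
visc_blend = exp(exp(1.18688)) - 0.8 = 25.69

25.69 cSt


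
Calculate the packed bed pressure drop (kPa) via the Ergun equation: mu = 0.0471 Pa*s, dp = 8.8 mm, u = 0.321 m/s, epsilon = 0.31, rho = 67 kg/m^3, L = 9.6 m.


dp = 8.8 mm = 0.0088 m
Viscous term = 150*0.0471*0.321*(1-0.31)^2 / (0.0088^2*0.31^3) = 468021
Inertial term = 1.75*67*0.321^2*(1-0.31) / (0.0088*0.31^3) = 31798.3
dP/L = 468021 + 31798.3 = 499819 Pa/m
dP = 499819 * 9.6 / 1000 = 4798 kPa

4798 kPa


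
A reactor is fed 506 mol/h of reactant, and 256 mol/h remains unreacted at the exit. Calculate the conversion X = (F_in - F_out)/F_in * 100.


X = (F_in - F_out) / F_in * 100
Moles reacted = 506 - 256 = 250
X = 250 / 506 * 100
= 0.4941 * 100
= 49.41 %

49.41 %


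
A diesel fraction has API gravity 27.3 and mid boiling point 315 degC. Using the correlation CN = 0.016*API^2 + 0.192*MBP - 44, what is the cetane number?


CN = 0.016 * 27.3^2 + 0.192 * 315 - 44
CN = 11.92464 + 60.48 - 44 = 28.40464

28.40464


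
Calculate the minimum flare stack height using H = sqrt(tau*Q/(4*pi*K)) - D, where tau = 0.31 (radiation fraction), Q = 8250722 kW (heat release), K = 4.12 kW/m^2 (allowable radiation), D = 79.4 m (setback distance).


tau*Q/(4*pi*K) = 0.31 * 8250722 / (4 * pi * 4.12) = 49402.2
sqrt(49402.2) = 222.266
H = 222.266 - 79.4 = 142.9

142.9 m


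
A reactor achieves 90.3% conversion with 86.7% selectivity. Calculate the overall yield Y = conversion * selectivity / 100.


Overall yield = conversion (%) * selectivity (%) / 100
Conversion = 90.3%, Selectivity = 86.7%
Y = 90.3 * 86.7 / 100
= 78.2901 %

78.2901 %


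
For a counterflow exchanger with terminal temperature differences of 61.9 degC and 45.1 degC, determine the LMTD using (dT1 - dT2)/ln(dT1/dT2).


LMTD = (dT1 - dT2) / ln(dT1/dT2)
= (61.9 - 45.1) / ln(61.9 / 45.1) = 16.8 / 0.316638 = 53.06

53.06 degC


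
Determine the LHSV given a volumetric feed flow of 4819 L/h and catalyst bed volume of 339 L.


LHSV = volumetric feed rate / catalyst volume
= 4819 L/h / 339 L
= 14.22 h^-1

14.22 h^-1


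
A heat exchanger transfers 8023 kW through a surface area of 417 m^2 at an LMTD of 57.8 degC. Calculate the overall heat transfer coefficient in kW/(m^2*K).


From Q = U*A*LMTD, U = Q / (A * LMTD)
U = 8023 / (417 * 57.8) = 8023 / 24102.6 = 0.3329

0.3329 kW/(m^2*K)


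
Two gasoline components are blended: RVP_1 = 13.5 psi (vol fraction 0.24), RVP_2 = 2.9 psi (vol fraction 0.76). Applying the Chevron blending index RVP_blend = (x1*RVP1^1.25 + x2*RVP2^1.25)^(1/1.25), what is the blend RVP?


Chevron index: RVP_blend = (sum xi*RVPi^1.25)^(1/1.25)
RVP^1.25 terms: 0.24 * 13.5^1.25 + 0.76 * 2.9^1.25 = 9.08667
RVP_blend = 9.08667^(1/1.25) = 5.844

5.844 psi


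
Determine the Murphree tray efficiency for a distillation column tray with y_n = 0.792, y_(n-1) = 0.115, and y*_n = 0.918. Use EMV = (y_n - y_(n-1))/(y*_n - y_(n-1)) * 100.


Murphree vapor efficiency: EMV = (y_n - y_(n-1)) / (y*_n - y_(n-1)) * 100
EMV = (0.792 - 0.115) / (0.918 - 0.115) * 100 = 0.677 / 0.803 * 100 = 84.31

84.31 %


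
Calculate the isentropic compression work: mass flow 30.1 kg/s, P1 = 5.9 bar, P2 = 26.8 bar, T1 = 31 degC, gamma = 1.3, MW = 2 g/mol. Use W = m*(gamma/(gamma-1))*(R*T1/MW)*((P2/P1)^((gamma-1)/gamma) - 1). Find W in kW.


Isentropic work: W = m*(gamma/(gamma-1))*(R*T1/MW)*((P2/P1)^((gamma-1)/gamma) - 1)
T1 = 31 + 273.15 = 304.15 K
Pressure ratio = 26.8 / 5.9 = 4.54237
Exponent = (1.3 - 1)/1.3 = 0.230769
(P2/P1)^exp - 1 = 4.54237^0.230769 - 1 = 0.418014
W = 30.1 * 1.3 / 0.3 * 8.314 * 304.15 / 2 * 0.418014 = 68940

68940 kW


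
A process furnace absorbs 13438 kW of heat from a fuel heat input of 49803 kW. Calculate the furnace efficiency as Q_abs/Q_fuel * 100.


Furnace efficiency = Q_absorbed / Q_fuel * 100
= 13438 / 49803 * 100 = 26.98

26.98 %


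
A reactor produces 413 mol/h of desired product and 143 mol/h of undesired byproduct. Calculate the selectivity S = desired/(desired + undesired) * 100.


Selectivity = desired / (desired + undesired) * 100
Total products = 413 + 143 = 556 mol/h
S = 413 / 556 * 100
= 0.7428 * 100
= 74.28 %

74.28 %


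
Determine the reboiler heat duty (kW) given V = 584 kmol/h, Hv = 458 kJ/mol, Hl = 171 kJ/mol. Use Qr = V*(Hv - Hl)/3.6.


Qr = 584 * (458 - 171) / 3.6 = 584 * 287 / 3.6 = 46560

46560 kW


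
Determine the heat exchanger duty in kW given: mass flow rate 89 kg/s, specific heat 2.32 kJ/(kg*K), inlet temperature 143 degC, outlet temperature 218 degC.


Q = m_dot * cp * delta_T
delta_T = 218 - 143 = 75 K
Q = 89 * 2.32 * 75
= 206.48 * 75
= 15486 kW

15486 kW


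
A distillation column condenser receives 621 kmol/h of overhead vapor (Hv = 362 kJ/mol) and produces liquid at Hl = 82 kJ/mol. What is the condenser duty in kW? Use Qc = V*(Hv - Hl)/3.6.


Qc = 621 * (362 - 82) / 3.6 = 621 * 280 / 3.6 = 48300

48300 kW


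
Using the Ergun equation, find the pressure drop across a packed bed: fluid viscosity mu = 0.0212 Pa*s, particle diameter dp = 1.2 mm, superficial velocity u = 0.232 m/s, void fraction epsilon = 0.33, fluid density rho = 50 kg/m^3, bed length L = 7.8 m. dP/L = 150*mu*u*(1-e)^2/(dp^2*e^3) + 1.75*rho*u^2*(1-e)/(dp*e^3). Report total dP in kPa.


dp = 1.2 mm = 0.0012 m
Viscous term = 150*0.0212*0.232*(1-0.33)^2 / (0.0012^2*0.33^3) = 6399710
Inertial term = 1.75*50*0.232^2*(1-0.33) / (0.0012*0.33^3) = 73170.5
dP/L = 6399710 + 73170.5 = 6472880 Pa/m
dP = 6472880 * 7.8 / 1000 = 50490 kPa

50490 kPa


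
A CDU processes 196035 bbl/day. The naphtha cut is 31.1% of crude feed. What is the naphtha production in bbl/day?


Crude throughput = 196035 bbl/day
Fraction yield = 31.1%
yield = throughput * fraction / 100
yield = 196035 * 31.1 / 100 = 60966.885

60966.885 bbl/day


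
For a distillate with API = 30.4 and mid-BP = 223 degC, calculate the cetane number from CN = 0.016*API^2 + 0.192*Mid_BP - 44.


CN = 0.016 * 30.4^2 + 0.192 * 223 - 44
CN = 14.78656 + 42.816 - 44 = 13.60256

13.60256


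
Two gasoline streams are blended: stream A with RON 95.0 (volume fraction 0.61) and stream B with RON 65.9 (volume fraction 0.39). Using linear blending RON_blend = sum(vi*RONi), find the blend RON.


Linear blending: RON_blend = sum(vi * RONi)
Contribution 1: 0.61 * 95.0 = 57.95
Contribution 2: 0.39 * 65.9 = 25.701
RON_blend = 57.95 + 25.701 = 83.651

83.651


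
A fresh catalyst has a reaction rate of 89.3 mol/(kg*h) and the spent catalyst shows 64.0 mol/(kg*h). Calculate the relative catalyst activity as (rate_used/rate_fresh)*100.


Activity (%) = (rate_used / rate_fresh) * 100
rate_used = 64.0, rate_fresh = 89.3
= (64.0 / 89.3) * 100
= 0.7167 * 100 = 71.67

71.67 %


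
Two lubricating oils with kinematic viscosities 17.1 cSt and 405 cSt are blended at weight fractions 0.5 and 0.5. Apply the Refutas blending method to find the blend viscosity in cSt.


Refutas method: VBN_i = 14.534*ln(ln(visc_i + 0.8)) + 10.975, blended linearly by mass fraction; since VBN is linear in VBI_i = ln(ln(visc_i + 0.8)) and the fractions sum to 1, blend VBI directly: visc = exp(exp(VBI_blend)) - 0.8
VBI_1 = ln(ln(17.1 + 0.8)) = 1.05946
VBI_2 = ln(ln(405 + 0.8)) = 1.79274
VBI_blend = 0.5 * 1.05946 + 0.5 * 1.79274 = 1.4261
visc_blend = exp(exp(1.4261)) - 0.8 = 63.43

63.43 cSt


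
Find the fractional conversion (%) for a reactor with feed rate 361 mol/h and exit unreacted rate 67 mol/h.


X = (F_in - F_out) / F_in * 100
Moles reacted = 361 - 67 = 294
X = 294 / 361 * 100
= 0.8144 * 100
= 81.44 %

81.44 %


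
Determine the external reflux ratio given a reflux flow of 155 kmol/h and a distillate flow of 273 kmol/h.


Reflux ratio definition: R = L / D (liquid returned / distillate withdrawn)
L = 155 kmol/h, D = 273 kmol/h
R = 155 / 273 = 0.5678

0.5678


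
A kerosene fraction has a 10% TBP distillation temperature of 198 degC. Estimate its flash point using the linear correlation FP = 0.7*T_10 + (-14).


FP = 0.7 * 198 + (-14) = 124.6

124.6 degC


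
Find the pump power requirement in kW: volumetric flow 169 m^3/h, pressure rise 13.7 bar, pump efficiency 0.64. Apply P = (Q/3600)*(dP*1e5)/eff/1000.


Q = 169 / 3600 = 0.0469444 m^3/s
P = 0.0469444 * (13.7 * 1e5) / 0.64 / 1000 = 100.5

100.5 kW


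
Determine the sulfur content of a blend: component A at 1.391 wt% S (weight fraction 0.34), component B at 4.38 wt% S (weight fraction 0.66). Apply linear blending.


Linear sulfur blending: S_blend = x1*S1 + x2*S2
Contribution 1: 0.34 * 1.391 = 0.47294 wt%
Contribution 2: 0.66 * 4.38 = 2.8908 wt%
S_blend = 0.47294 + 2.8908 = 3.36374

3.36374 wt%


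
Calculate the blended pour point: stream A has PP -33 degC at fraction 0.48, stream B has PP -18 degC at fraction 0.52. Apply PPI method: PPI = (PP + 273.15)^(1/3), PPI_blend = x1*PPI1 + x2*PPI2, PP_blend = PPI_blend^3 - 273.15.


PPI_1 = (-33 + 273.15)^(1/3) = 6.215759
PPI_2 = (-18 + 273.15)^(1/3) = 6.342569
PPI_blend = 0.48 * 6.215759 + 0.52 * 6.342569 = 6.2817
PP_blend = 6.2817^3 - 273.15 = 247.8743 - 273.15 = -25.28

-25.28 degC


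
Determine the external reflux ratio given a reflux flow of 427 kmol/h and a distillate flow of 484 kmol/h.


Reflux ratio definition: R = L / D (liquid returned / distillate withdrawn)
L = 427 kmol/h, D = 484 kmol/h
R = 427 / 484 = 0.8822

0.8822


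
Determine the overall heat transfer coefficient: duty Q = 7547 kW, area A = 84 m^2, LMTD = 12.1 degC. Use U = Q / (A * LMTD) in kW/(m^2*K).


From Q = U*A*LMTD, U = Q / (A * LMTD)
U = 7547 / (84 * 12.1) = 7547 / 1016.4 = 7.425

7.425 kW/(m^2*K)


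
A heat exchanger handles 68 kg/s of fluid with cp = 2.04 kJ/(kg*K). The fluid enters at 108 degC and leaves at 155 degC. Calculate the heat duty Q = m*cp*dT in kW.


Q = m_dot * cp * delta_T
delta_T = 155 - 108 = 47 K
Q = 68 * 2.04 * 47
= 138.72 * 47
= 6519.84 kW

6519.84 kW


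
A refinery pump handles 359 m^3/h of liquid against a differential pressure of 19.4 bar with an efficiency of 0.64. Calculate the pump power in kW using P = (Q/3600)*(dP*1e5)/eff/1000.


Q = 359 / 3600 = 0.0997222 m^3/s
P = 0.0997222 * (19.4 * 1e5) / 0.64 / 1000 = 302.3

302.3 kW


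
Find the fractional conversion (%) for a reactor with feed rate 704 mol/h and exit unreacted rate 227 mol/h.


X = (F_in - F_out) / F_in * 100
Moles reacted = 704 - 227 = 477
X = 477 / 704 * 100
= 0.6776 * 100
= 67.76 %

67.76 %


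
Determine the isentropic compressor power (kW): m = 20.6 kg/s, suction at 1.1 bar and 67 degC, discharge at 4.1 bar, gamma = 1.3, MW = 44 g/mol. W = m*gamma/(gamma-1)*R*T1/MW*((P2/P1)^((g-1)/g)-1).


Isentropic work: W = m*(gamma/(gamma-1))*(R*T1/MW)*((P2/P1)^((gamma-1)/gamma) - 1)
T1 = 67 + 273.15 = 340.15 K
Pressure ratio = 4.1 / 1.1 = 3.72727
Exponent = (1.3 - 1)/1.3 = 0.230769
(P2/P1)^exp - 1 = 3.72727^0.230769 - 1 = 0.35475
W = 20.6 * 1.3 / 0.3 * 8.314 * 340.15 / 44 * 0.35475 = 2035

2035 kW


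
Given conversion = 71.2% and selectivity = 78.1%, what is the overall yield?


Overall yield = conversion (%) * selectivity (%) / 100
Conversion = 71.2%, Selectivity = 78.1%
Y = 71.2 * 78.1 / 100
= 55.6072 %

55.6072 %


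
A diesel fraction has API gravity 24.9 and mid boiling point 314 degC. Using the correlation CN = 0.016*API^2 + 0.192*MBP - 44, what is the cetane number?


CN = 0.016 * 24.9^2 + 0.192 * 314 - 44
CN = 9.92016 + 60.288 - 44 = 26.20816

26.20816


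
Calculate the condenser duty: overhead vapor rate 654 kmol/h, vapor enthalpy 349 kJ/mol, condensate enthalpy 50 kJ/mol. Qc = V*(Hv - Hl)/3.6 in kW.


Qc = 654 * (349 - 50) / 3.6 = 654 * 299 / 3.6 = 54320

54320 kW


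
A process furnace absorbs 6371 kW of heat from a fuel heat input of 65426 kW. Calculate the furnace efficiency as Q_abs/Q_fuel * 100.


Furnace efficiency = Q_absorbed / Q_fuel * 100
= 6371 / 65426 * 100 = 9.738

9.738 %


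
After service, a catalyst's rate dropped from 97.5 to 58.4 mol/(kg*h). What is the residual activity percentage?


Activity (%) = (rate_used / rate_fresh) * 100
rate_used = 58.4, rate_fresh = 97.5
= (58.4 / 97.5) * 100
= 0.5990 * 100 = 59.90

59.90 %


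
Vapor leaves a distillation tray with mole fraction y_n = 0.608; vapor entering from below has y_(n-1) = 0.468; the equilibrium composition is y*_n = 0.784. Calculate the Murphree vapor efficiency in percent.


Murphree vapor efficiency: EMV = (y_n - y_(n-1)) / (y*_n - y_(n-1)) * 100
EMV = (0.608 - 0.468) / (0.784 - 0.468) * 100 = 0.14 / 0.316 * 100 = 44.30

44.30 %


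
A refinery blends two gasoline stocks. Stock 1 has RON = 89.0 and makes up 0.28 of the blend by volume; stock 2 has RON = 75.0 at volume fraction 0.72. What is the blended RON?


Linear blending: RON_blend = sum(vi * RONi)
Contribution 1: 0.28 * 89.0 = 24.92
Contribution 2: 0.72 * 75.0 = 54
RON_blend = 24.92 + 54 = 78.92

78.92


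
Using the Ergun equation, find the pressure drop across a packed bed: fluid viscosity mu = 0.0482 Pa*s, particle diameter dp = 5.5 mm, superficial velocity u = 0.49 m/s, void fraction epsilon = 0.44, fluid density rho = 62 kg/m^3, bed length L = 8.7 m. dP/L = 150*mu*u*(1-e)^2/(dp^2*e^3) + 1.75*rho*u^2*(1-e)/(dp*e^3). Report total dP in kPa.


dp = 5.5 mm = 0.0055 m
Viscous term = 150*0.0482*0.49*(1-0.44)^2 / (0.0055^2*0.44^3) = 431149
Inertial term = 1.75*62*0.49^2*(1-0.44) / (0.0055*0.44^3) = 31137.9
dP/L = 431149 + 31137.9 = 462287 Pa/m
dP = 462287 * 8.7 / 1000 = 4022 kPa

4022 kPa


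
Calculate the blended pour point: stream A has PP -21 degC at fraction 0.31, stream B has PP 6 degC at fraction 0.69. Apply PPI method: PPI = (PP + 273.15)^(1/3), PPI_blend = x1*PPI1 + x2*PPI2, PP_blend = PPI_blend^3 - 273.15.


PPI_1 = (-21 + 273.15)^(1/3) = 6.317613
PPI_2 = (6 + 273.15)^(1/3) = 6.535506
PPI_blend = 0.31 * 6.317613 + 0.69 * 6.535506 = 6.467959
PP_blend = 6.467959^3 - 273.15 = 270.5838 - 273.15 = -2.57

-2.57 degC


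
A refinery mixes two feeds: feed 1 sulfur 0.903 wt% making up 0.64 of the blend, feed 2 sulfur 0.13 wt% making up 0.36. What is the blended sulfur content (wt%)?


Linear sulfur blending: S_blend = x1*S1 + x2*S2
Contribution 1: 0.64 * 0.903 = 0.57792 wt%
Contribution 2: 0.36 * 0.13 = 0.0468 wt%
S_blend = 0.57792 + 0.0468 = 0.62472

0.62472 wt%


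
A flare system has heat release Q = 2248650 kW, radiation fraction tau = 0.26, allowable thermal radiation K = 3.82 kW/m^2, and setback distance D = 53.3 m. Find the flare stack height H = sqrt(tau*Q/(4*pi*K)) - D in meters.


tau*Q/(4*pi*K) = 0.26 * 2248650 / (4 * pi * 3.82) = 12179.3
sqrt(12179.3) = 110.36
H = 110.36 - 53.3 = 57.06

57.06 m


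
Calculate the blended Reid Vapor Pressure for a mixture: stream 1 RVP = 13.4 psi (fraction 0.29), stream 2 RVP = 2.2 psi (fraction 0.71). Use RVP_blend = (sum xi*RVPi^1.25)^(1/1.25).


Chevron index: RVP_blend = (sum xi*RVPi^1.25)^(1/1.25)
RVP^1.25 terms: 0.29 * 13.4^1.25 + 0.71 * 2.2^1.25 = 9.3373
RVP_blend = 9.3373^(1/1.25) = 5.973

5.973 psi


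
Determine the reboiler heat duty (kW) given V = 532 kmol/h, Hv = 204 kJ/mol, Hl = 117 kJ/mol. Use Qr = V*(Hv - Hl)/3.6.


Qr = 532 * (204 - 117) / 3.6 = 532 * 87 / 3.6 = 12860

12860 kW


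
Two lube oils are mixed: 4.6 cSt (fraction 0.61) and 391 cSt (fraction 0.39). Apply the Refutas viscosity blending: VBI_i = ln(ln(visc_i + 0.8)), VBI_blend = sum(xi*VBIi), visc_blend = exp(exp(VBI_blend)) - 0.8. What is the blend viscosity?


Refutas method: VBN_i = 14.534*ln(ln(visc_i + 0.8)) + 10.975, blended linearly by mass fraction; since VBN is linear in VBI_i = ln(ln(visc_i + 0.8)) and the fractions sum to 1, blend VBI directly: visc = exp(exp(VBI_blend)) - 0.8
VBI_1 = ln(ln(4.6 + 0.8)) = 0.522595
VBI_2 = ln(ln(391 + 0.8)) = 1.78687
VBI_blend = 0.61 * 0.522595 + 0.39 * 1.78687 = 1.01566
visc_blend = exp(exp(1.01566)) - 0.8 = 15.02

15.02 cSt


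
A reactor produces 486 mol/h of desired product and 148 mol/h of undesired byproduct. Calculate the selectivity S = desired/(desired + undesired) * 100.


Selectivity = desired / (desired + undesired) * 100
Total products = 486 + 148 = 634 mol/h
S = 486 / 634 * 100
= 0.7666 * 100
= 76.66 %

76.66 %


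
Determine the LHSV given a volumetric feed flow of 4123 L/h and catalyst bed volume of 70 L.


LHSV = volumetric feed rate / catalyst volume
= 4123 L/h / 70 L
= 58.90 h^-1

58.90 h^-1


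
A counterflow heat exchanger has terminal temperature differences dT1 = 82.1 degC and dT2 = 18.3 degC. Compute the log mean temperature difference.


LMTD = (dT1 - dT2) / ln(dT1/dT2)
= (82.1 - 18.3) / ln(82.1 / 18.3) = 63.8 / 1.50104 = 42.50

42.50 degC


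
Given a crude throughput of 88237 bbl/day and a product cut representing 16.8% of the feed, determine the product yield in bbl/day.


Crude throughput = 88237 bbl/day
Fraction yield = 16.8%
yield = throughput * fraction / 100
yield = 88237 * 16.8 / 100 = 14823.816

14823.816 bbl/day


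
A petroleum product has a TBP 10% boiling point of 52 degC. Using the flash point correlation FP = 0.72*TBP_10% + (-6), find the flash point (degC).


FP = 0.72 * 52 + (-6) = 31.44

31.44 degC


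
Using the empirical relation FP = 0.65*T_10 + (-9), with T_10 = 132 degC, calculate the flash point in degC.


FP = 0.65 * 132 + (-9) = 76.8

76.8 degC


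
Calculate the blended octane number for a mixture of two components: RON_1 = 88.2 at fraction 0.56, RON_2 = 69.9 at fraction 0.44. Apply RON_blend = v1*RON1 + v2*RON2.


Linear blending: RON_blend = sum(vi * RONi)
Contribution 1: 0.56 * 88.2 = 49.392
Contribution 2: 0.44 * 69.9 = 30.756
RON_blend = 49.392 + 30.756 = 80.148

80.148


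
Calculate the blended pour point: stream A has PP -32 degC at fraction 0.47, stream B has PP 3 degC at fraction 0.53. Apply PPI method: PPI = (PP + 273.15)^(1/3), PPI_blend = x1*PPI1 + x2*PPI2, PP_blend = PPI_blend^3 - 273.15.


PPI_1 = (-32 + 273.15)^(1/3) = 6.224375
PPI_2 = (3 + 273.15)^(1/3) = 6.512009
PPI_blend = 0.47 * 6.224375 + 0.53 * 6.512009 = 6.376821
PP_blend = 6.376821^3 - 273.15 = 259.3061 - 273.15 = -13.84

-13.84 degC


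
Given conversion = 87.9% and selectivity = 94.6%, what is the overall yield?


Overall yield = conversion (%) * selectivity (%) / 100
Conversion = 87.9%, Selectivity = 94.6%
Y = 87.9 * 94.6 / 100
= 83.1534 %

83.1534 %


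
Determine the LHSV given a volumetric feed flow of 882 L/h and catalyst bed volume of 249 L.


LHSV = volumetric feed rate / catalyst volume
= 882 L/h / 249 L
= 3.542 h^-1

3.542 h^-1


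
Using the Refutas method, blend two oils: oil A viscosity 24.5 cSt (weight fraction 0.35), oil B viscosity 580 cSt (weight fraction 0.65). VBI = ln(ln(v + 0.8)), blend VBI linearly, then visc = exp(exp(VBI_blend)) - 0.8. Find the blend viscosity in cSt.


Refutas method: VBN_i = 14.534*ln(ln(visc_i + 0.8)) + 10.975, blended linearly by mass fraction; since VBN is linear in VBI_i = ln(ln(visc_i + 0.8)) and the fractions sum to 1, blend VBI directly: visc = exp(exp(VBI_blend)) - 0.8
VBI_1 = ln(ln(24.5 + 0.8)) = 1.17273
VBI_2 = ln(ln(580 + 0.8)) = 1.85072
VBI_blend = 0.35 * 1.17273 + 0.65 * 1.85072 = 1.61342
visc_blend = exp(exp(1.61342)) - 0.8 = 150.6

150.6 cSt


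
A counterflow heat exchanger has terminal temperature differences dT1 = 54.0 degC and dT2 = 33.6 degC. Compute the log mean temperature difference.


LMTD = (dT1 - dT2) / ln(dT1/dT2)
= (54.0 - 33.6) / ln(54.0 / 33.6) = 20.4 / 0.474458 = 43.00

43.00 degC


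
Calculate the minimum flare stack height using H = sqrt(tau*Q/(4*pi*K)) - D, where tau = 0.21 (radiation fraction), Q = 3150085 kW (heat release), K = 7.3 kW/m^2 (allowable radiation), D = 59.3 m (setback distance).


tau*Q/(4*pi*K) = 0.21 * 3150085 / (4 * pi * 7.3) = 7211.22
sqrt(7211.22) = 84.9189
H = 84.9189 - 59.3 = 25.62

25.62 m


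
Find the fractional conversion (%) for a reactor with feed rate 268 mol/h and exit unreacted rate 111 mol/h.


X = (F_in - F_out) / F_in * 100
Moles reacted = 268 - 111 = 157
X = 157 / 268 * 100
= 0.5858 * 100
= 58.58 %

58.58 %


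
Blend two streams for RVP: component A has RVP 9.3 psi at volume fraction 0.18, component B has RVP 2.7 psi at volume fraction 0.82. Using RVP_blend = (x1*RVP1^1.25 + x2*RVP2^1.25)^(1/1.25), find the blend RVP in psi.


Chevron index: RVP_blend = (sum xi*RVPi^1.25)^(1/1.25)
RVP^1.25 terms: 0.18 * 9.3^1.25 + 0.82 * 2.7^1.25 = 5.76136
RVP_blend = 5.76136^(1/1.25) = 4.059

4.059 psi


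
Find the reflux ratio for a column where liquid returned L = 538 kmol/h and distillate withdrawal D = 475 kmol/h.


Reflux ratio definition: R = L / D (liquid returned / distillate withdrawn)
L = 538 kmol/h, D = 475 kmol/h
R = 538 / 475 = 1.133

1.133


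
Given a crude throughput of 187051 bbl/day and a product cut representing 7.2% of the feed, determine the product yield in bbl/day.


Crude throughput = 187051 bbl/day
Fraction yield = 7.2%
yield = throughput * fraction / 100
yield = 187051 * 7.2 / 100 = 13467.672

13467.672 bbl/day


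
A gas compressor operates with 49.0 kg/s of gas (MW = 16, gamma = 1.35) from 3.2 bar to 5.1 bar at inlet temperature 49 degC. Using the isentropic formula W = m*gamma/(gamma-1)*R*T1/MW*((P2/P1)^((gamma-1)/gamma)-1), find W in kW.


Isentropic work: W = m*(gamma/(gamma-1))*(R*T1/MW)*((P2/P1)^((gamma-1)/gamma) - 1)
T1 = 49 + 273.15 = 322.15 K
Pressure ratio = 5.1 / 3.2 = 1.59375
Exponent = (1.35 - 1)/1.35 = 0.259259
(P2/P1)^exp - 1 = 1.59375^0.259259 - 1 = 0.128442
W = 49.0 * 1.35 / 0.35 * 8.314 * 322.15 / 16 * 0.128442 = 4064

4064 kW


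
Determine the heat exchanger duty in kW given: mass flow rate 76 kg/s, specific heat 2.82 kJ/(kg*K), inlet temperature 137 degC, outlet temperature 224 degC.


Q = m_dot * cp * delta_T
delta_T = 224 - 137 = 87 K
Q = 76 * 2.82 * 87
= 214.32 * 87
= 18645.84 kW

18645.84 kW


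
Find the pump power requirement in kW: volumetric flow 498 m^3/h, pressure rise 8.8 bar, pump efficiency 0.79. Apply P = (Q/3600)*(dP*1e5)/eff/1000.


Q = 498 / 3600 = 0.138333 m^3/s
P = 0.138333 * (8.8 * 1e5) / 0.79 / 1000 = 154.1

154.1 kW


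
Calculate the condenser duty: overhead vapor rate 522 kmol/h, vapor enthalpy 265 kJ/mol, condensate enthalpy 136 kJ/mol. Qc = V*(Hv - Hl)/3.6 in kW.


Qc = 522 * (265 - 136) / 3.6 = 522 * 129 / 3.6 = 18700

18700 kW


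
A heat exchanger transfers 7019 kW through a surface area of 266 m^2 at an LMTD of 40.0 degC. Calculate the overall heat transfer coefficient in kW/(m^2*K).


From Q = U*A*LMTD, U = Q / (A * LMTD)
U = 7019 / (266 * 40.0) = 7019 / 10640 = 0.6597

0.6597 kW/(m^2*K)


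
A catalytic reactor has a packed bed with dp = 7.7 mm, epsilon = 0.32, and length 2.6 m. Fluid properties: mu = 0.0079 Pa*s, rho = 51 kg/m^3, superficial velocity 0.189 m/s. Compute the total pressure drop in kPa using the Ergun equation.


dp = 7.7 mm = 0.0077 m
Viscous term = 150*0.0079*0.189*(1-0.32)^2 / (0.0077^2*0.32^3) = 53304.8
Inertial term = 1.75*51*0.189^2*(1-0.32) / (0.0077*0.32^3) = 8592.12
dP/L = 53304.8 + 8592.12 = 61896.9 Pa/m
dP = 61896.9 * 2.6 / 1000 = 160.9 kPa

160.9 kPa


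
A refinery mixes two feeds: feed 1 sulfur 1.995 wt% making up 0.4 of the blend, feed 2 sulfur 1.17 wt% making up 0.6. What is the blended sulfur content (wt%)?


Linear sulfur blending: S_blend = x1*S1 + x2*S2
Contribution 1: 0.4 * 1.995 = 0.798 wt%
Contribution 2: 0.6 * 1.17 = 0.702 wt%
S_blend = 0.798 + 0.702 = 1.5

1.5 wt%


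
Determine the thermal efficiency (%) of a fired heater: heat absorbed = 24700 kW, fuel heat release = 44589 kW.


Furnace efficiency = Q_absorbed / Q_fuel * 100
= 24700 / 44589 * 100 = 55.39

55.39 %


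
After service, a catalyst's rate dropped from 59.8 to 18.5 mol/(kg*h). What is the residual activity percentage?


Activity (%) = (rate_used / rate_fresh) * 100
rate_used = 18.5, rate_fresh = 59.8
= (18.5 / 59.8) * 100
= 0.3094 * 100 = 30.94

30.94 %


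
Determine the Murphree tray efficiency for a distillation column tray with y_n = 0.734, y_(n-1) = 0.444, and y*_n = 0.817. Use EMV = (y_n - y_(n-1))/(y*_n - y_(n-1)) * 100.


Murphree vapor efficiency: EMV = (y_n - y_(n-1)) / (y*_n - y_(n-1)) * 100
EMV = (0.734 - 0.444) / (0.817 - 0.444) * 100 = 0.29 / 0.373 * 100 = 77.75

77.75 %


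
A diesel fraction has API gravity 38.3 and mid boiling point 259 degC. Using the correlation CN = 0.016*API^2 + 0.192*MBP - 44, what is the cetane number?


CN = 0.016 * 38.3^2 + 0.192 * 259 - 44
CN = 23.47024 + 49.728 - 44 = 29.19824

29.19824


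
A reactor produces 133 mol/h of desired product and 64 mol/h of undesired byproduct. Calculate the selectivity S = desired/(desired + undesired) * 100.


Selectivity = desired / (desired + undesired) * 100
Total products = 133 + 64 = 197 mol/h
S = 133 / 197 * 100
= 0.6751 * 100
= 67.51 %

67.51 %


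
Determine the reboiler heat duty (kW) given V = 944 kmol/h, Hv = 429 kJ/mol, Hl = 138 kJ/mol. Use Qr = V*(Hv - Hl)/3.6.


Qr = 944 * (429 - 138) / 3.6 = 944 * 291 / 3.6 = 76310

76310 kW


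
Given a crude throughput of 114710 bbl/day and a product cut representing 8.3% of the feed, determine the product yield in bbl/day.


Crude throughput = 114710 bbl/day
Fraction yield = 8.3%
yield = throughput * fraction / 100
yield = 114710 * 8.3 / 100 = 9520.93

9520.93 bbl/day


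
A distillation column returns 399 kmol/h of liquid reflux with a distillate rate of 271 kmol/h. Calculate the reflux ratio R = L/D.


Reflux ratio definition: R = L / D (liquid returned / distillate withdrawn)
L = 399 kmol/h, D = 271 kmol/h
R = 399 / 271 = 1.472

1.472


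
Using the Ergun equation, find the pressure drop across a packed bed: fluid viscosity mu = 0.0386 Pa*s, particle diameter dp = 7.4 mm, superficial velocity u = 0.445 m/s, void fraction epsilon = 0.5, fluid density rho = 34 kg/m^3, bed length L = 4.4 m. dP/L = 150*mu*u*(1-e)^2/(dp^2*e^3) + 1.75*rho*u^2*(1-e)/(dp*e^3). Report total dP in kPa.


dp = 7.4 mm = 0.0074 m
Viscous term = 150*0.0386*0.445*(1-0.5)^2 / (0.0074^2*0.5^3) = 94103.4
Inertial term = 1.75*34*0.445^2*(1-0.5) / (0.0074*0.5^3) = 6368.91
dP/L = 94103.4 + 6368.91 = 100472 Pa/m
dP = 100472 * 4.4 / 1000 = 442.1 kPa

442.1 kPa


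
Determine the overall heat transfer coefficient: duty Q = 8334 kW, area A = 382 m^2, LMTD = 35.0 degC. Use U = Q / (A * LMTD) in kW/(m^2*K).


From Q = U*A*LMTD, U = Q / (A * LMTD)
U = 8334 / (382 * 35.0) = 8334 / 13370 = 0.6233

0.6233 kW/(m^2*K)


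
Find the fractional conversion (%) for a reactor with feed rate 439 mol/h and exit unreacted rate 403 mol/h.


X = (F_in - F_out) / F_in * 100
Moles reacted = 439 - 403 = 36
X = 36 / 439 * 100
= 0.08200 * 100
= 8.200 %

8.200 %


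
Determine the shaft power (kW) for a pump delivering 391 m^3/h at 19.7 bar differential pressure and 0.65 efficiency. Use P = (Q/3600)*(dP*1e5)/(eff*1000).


Q = 391 / 3600 = 0.108611 m^3/s
P = 0.108611 * (19.7 * 1e5) / 0.65 / 1000 = 329.2

329.2 kW


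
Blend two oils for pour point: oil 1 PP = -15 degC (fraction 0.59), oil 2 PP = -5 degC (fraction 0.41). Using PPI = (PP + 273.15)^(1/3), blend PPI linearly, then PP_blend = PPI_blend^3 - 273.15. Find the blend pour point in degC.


PPI_1 = (-15 + 273.15)^(1/3) = 6.36733
PPI_2 = (-5 + 273.15)^(1/3) = 6.448508
PPI_blend = 0.59 * 6.36733 + 0.41 * 6.448508 = 6.400613
PP_blend = 6.400613^3 - 273.15 = 262.2193 - 273.15 = -10.93

-10.93 degC


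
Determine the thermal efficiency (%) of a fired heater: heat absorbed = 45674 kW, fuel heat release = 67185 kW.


Furnace efficiency = Q_absorbed / Q_fuel * 100
= 45674 / 67185 * 100 = 67.98

67.98 %


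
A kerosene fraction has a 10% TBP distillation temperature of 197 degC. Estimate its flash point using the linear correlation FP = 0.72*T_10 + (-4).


FP = 0.72 * 197 + (-4) = 137.84

137.84 degC


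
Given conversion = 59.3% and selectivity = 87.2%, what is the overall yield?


Overall yield = conversion (%) * selectivity (%) / 100
Conversion = 59.3%, Selectivity = 87.2%
Y = 59.3 * 87.2 / 100
= 51.7096 %

51.7096 %


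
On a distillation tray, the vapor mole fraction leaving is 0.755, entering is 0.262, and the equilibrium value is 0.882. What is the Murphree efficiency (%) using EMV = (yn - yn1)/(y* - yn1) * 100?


Murphree vapor efficiency: EMV = (y_n - y_(n-1)) / (y*_n - y_(n-1)) * 100
EMV = (0.755 - 0.262) / (0.882 - 0.262) * 100 = 0.493 / 0.62 * 100 = 79.52

79.52 %


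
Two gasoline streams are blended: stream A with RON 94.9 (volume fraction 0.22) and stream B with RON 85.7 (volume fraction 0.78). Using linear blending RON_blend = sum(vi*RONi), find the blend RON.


Linear blending: RON_blend = sum(vi * RONi)
Contribution 1: 0.22 * 94.9 = 20.878
Contribution 2: 0.78 * 85.7 = 66.846
RON_blend = 20.878 + 66.846 = 87.724

87.724


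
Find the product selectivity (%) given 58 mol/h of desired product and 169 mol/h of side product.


Selectivity = desired / (desired + undesired) * 100
Total products = 58 + 169 = 227 mol/h
S = 58 / 227 * 100
= 0.2555 * 100
= 25.55 %

25.55 %


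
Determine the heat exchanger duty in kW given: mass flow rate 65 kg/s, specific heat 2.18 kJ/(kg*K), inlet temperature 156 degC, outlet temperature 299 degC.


Q = m_dot * cp * delta_T
delta_T = 299 - 156 = 143 K
Q = 65 * 2.18 * 143
= 141.7 * 143
= 20263.1 kW

20263.1 kW


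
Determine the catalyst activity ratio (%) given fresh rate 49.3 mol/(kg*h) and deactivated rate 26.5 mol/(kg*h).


Activity (%) = (rate_used / rate_fresh) * 100
rate_used = 26.5, rate_fresh = 49.3
= (26.5 / 49.3) * 100
= 0.5375 * 100 = 53.75

53.75 %


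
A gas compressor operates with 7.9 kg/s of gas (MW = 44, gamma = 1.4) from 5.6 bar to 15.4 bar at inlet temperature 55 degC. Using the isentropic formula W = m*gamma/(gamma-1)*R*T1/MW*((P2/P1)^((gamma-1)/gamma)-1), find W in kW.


Isentropic work: W = m*(gamma/(gamma-1))*(R*T1/MW)*((P2/P1)^((gamma-1)/gamma) - 1)
T1 = 55 + 273.15 = 328.15 K
Pressure ratio = 15.4 / 5.6 = 2.75
Exponent = (1.4 - 1)/1.4 = 0.285714
(P2/P1)^exp - 1 = 2.75^0.285714 - 1 = 0.33513
W = 7.9 * 1.4 / 0.4 * 8.314 * 328.15 / 44 * 0.33513 = 574.6

574.6 kW


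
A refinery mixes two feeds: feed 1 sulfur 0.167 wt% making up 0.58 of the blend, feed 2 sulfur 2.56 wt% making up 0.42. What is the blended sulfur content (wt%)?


Linear sulfur blending: S_blend = x1*S1 + x2*S2
Contribution 1: 0.58 * 0.167 = 0.09686 wt%
Contribution 2: 0.42 * 2.56 = 1.0752 wt%
S_blend = 0.09686 + 1.0752 = 1.17206

1.17206 wt%


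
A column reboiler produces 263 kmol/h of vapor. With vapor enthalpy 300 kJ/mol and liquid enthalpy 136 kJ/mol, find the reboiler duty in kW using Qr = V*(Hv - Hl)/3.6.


Qr = 263 * (300 - 136) / 3.6 = 263 * 164 / 3.6 = 11980

11980 kW


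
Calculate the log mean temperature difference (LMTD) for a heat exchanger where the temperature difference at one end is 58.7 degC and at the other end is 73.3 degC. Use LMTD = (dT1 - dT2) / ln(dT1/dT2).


LMTD = (dT1 - dT2) / ln(dT1/dT2)
= (58.7 - 73.3) / ln(58.7 / 73.3) = -14.6 / -0.222121 = 65.73

65.73 degC
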